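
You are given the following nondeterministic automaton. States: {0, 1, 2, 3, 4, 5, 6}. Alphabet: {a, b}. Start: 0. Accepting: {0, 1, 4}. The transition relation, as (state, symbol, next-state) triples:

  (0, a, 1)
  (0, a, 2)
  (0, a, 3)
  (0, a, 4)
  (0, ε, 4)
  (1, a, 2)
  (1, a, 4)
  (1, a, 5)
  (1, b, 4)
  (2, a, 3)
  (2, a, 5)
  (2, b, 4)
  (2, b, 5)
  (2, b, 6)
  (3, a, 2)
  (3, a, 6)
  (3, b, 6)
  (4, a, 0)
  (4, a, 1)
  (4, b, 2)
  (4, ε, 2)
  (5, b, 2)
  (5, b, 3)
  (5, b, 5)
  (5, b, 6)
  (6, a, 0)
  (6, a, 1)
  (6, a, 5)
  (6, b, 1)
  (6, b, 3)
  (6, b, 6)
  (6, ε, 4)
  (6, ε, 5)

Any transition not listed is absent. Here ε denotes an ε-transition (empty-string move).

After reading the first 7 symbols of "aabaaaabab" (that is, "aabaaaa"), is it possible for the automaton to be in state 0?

Start: ε-closure({0}) = {0, 2, 4}.
Read 'a': 0→{1, 2, 3, 4}, 2→{3, 5}, 4→{0, 1}; now {0, 1, 2, 3, 4, 5}.
Read 'a': 0→{1, 2, 3, 4}, 1→{2, 4, 5}, 2→{3, 5}, 3→{2, 6}, 4→{0, 1}, 5→∅; now {0, 1, 2, 3, 4, 5, 6}.
Read 'b': 0→∅, 1→{4}, 2→{4, 5, 6}, 3→{6}, 4→{2}, 5→{2, 3, 5, 6}, 6→{1, 3, 6}; now {1, 2, 3, 4, 5, 6}.
Read 'a': 1→{2, 4, 5}, 2→{3, 5}, 3→{2, 6}, 4→{0, 1}, 5→∅, 6→{0, 1, 5}; now {0, 1, 2, 3, 4, 5, 6}.
Read 'a': 0→{1, 2, 3, 4}, 1→{2, 4, 5}, 2→{3, 5}, 3→{2, 6}, 4→{0, 1}, 5→∅, 6→{0, 1, 5}; now {0, 1, 2, 3, 4, 5, 6}.
Read 'a': 0→{1, 2, 3, 4}, 1→{2, 4, 5}, 2→{3, 5}, 3→{2, 6}, 4→{0, 1}, 5→∅, 6→{0, 1, 5}; now {0, 1, 2, 3, 4, 5, 6}.
Read 'a': 0→{1, 2, 3, 4}, 1→{2, 4, 5}, 2→{3, 5}, 3→{2, 6}, 4→{0, 1}, 5→∅, 6→{0, 1, 5}; now {0, 1, 2, 3, 4, 5, 6}.
State 0 is in {0, 1, 2, 3, 4, 5, 6}.

Yes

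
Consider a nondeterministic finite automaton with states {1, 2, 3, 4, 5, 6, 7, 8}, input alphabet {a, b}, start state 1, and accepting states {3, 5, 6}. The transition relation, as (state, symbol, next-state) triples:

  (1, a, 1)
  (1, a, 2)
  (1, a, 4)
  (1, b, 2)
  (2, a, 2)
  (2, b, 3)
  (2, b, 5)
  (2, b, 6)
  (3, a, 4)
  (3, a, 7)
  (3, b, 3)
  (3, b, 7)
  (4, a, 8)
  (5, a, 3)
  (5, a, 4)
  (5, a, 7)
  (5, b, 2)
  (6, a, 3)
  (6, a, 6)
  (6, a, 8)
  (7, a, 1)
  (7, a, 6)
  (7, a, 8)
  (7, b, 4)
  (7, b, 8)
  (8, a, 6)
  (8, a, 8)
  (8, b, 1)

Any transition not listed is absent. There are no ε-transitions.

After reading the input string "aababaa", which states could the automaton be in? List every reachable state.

{1, 2, 3, 4, 6, 7, 8}

Start in {1}.
Read 'a': {1} → {1, 2, 4}.
Read 'a': {1, 2, 4} → {1, 2, 4, 8}.
Read 'b': {1, 2, 4, 8} → {1, 2, 3, 5, 6}.
Read 'a': {1, 2, 3, 5, 6} → {1, 2, 3, 4, 6, 7, 8}.
Read 'b': {1, 2, 3, 4, 6, 7, 8} → {1, 2, 3, 4, 5, 6, 7, 8}.
Read 'a': {1, 2, 3, 4, 5, 6, 7, 8} → {1, 2, 3, 4, 6, 7, 8}.
Read 'a': {1, 2, 3, 4, 6, 7, 8} → {1, 2, 3, 4, 6, 7, 8}.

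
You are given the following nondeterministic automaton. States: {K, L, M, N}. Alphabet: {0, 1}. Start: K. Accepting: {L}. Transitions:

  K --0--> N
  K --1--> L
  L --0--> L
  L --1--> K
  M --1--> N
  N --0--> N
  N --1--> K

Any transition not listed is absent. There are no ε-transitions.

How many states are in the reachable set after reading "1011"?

1

Start in {K}.
Read '1': {K} → {L}.
Read '0': {L} → {L}.
Read '1': {L} → {K}.
Read '1': {K} → {L}.
That set has 1 state.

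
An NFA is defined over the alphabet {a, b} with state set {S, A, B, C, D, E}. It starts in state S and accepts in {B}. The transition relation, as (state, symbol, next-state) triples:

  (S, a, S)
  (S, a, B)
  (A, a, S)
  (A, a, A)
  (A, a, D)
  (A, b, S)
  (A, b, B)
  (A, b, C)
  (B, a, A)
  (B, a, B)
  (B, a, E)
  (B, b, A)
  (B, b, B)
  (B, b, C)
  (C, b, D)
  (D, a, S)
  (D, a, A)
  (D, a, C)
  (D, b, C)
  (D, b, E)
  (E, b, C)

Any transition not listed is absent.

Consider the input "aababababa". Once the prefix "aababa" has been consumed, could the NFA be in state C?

Start in {S}.
Read 'a': S→{S, B}; now {S, B}.
Read 'a': S→{S, B}, B→{A, B, E}; now {S, A, B, E}.
Read 'b': S→∅, A→{S, B, C}, B→{A, B, C}, E→{C}; now {S, A, B, C}.
Read 'a': S→{S, B}, A→{S, A, D}, B→{A, B, E}, C→∅; now {S, A, B, D, E}.
Read 'b': S→∅, A→{S, B, C}, B→{A, B, C}, D→{C, E}, E→{C}; now {S, A, B, C, E}.
Read 'a': S→{S, B}, A→{S, A, D}, B→{A, B, E}, C→∅, E→∅; now {S, A, B, D, E}.
State C is not in {S, A, B, D, E}.

No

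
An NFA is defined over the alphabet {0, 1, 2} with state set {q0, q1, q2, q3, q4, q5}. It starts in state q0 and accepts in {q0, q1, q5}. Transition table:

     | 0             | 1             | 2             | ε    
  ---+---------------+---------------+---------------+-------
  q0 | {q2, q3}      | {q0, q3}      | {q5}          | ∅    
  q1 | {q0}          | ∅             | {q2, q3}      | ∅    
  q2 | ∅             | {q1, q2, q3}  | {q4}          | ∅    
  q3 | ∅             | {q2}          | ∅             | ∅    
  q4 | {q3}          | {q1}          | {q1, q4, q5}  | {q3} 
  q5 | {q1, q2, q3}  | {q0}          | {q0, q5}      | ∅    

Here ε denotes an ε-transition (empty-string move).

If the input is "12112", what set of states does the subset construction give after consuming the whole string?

{q5}

Start in {q0}.
Read '1': q0→{q0, q3}; now {q0, q3}.
Read '2': q0→{q5}, q3→∅; now {q5}.
Read '1': q5→{q0}; now {q0}.
Read '1': q0→{q0, q3}; now {q0, q3}.
Read '2': q0→{q5}, q3→∅; now {q5}.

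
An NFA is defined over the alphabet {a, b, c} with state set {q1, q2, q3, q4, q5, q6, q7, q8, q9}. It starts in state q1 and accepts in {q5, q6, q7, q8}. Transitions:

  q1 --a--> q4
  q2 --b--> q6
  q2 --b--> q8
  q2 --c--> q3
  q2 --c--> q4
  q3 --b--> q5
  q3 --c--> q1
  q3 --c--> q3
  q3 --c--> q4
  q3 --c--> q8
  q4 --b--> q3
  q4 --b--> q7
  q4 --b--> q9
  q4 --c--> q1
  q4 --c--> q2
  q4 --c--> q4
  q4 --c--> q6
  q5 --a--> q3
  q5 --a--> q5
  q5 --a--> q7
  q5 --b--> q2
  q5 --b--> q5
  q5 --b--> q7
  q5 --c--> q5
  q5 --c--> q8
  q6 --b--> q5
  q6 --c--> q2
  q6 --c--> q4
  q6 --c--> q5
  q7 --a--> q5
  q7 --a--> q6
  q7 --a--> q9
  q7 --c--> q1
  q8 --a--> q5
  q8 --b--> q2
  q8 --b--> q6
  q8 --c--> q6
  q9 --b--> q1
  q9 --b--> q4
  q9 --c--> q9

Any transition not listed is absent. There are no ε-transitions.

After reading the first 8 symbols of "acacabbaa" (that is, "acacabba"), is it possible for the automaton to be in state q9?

No

Start in {q1}.
Read 'a': {q1} → {q4}.
Read 'c': {q4} → {q1, q2, q4, q6}.
Read 'a': {q1, q2, q4, q6} → {q4}.
Read 'c': {q4} → {q1, q2, q4, q6}.
Read 'a': {q1, q2, q4, q6} → {q4}.
Read 'b': {q4} → {q3, q7, q9}.
Read 'b': {q3, q7, q9} → {q1, q4, q5}.
Read 'a': {q1, q4, q5} → {q3, q4, q5, q7}.
State q9 is not in {q3, q4, q5, q7}.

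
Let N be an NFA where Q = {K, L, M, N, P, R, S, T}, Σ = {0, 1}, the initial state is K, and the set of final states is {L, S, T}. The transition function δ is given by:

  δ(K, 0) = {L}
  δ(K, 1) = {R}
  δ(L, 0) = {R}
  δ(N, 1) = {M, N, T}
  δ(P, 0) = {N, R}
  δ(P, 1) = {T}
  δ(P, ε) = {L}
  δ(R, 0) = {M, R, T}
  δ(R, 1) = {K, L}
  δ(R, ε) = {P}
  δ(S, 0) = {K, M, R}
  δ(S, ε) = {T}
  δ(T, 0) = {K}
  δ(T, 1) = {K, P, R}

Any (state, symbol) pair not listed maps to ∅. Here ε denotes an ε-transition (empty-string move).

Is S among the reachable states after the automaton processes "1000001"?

No

Start in {K}.
Read '1': {K} → {L, P, R}.
Read '0': {L, P, R} → {L, M, N, P, R, T}.
Read '0': {L, M, N, P, R, T} → {K, L, M, N, P, R, T}.
Read '0': {K, L, M, N, P, R, T} → {K, L, M, N, P, R, T}.
Read '0': {K, L, M, N, P, R, T} → {K, L, M, N, P, R, T}.
Read '0': {K, L, M, N, P, R, T} → {K, L, M, N, P, R, T}.
Read '1': {K, L, M, N, P, R, T} → {K, L, M, N, P, R, T}.
State S is not in {K, L, M, N, P, R, T}.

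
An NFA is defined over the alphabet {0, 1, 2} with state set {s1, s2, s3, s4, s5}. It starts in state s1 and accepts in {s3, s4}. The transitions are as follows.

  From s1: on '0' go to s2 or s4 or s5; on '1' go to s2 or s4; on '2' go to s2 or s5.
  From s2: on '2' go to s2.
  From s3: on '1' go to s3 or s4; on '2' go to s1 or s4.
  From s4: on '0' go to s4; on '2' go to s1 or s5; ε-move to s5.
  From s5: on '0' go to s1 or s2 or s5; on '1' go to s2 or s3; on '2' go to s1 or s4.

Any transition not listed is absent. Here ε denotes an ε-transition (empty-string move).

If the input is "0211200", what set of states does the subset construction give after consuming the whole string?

Start in {s1}.
Read '0': s1→{s2, s4, s5}; now {s2, s4, s5}.
Read '2': s2→{s2}, s4→{s1, s5}, s5→{s1, s4}; now {s1, s2, s4, s5}.
Read '1': s1→{s2, s4}, s2→∅, s4→∅, s5→{s2, s3}; union {s2, s3, s4}; ε-closure = {s2, s3, s4, s5}.
Read '1': s2→∅, s3→{s3, s4}, s4→∅, s5→{s2, s3}; union {s2, s3, s4}; ε-closure = {s2, s3, s4, s5}.
Read '2': s2→{s2}, s3→{s1, s4}, s4→{s1, s5}, s5→{s1, s4}; now {s1, s2, s4, s5}.
Read '0': s1→{s2, s4, s5}, s2→∅, s4→{s4}, s5→{s1, s2, s5}; now {s1, s2, s4, s5}.
Read '0': s1→{s2, s4, s5}, s2→∅, s4→{s4}, s5→{s1, s2, s5}; now {s1, s2, s4, s5}.

{s1, s2, s4, s5}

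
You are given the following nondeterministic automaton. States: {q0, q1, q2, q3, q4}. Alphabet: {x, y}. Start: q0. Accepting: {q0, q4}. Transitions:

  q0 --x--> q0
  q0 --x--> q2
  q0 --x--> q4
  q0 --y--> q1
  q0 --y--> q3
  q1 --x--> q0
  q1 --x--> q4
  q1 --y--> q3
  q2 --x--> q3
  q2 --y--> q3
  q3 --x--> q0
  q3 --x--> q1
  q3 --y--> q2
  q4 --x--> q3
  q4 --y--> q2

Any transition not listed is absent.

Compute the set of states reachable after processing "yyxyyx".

{q0, q1, q3}

Start in {q0}.
Read 'y': q0→{q1, q3}; now {q1, q3}.
Read 'y': q1→{q3}, q3→{q2}; now {q2, q3}.
Read 'x': q2→{q3}, q3→{q0, q1}; now {q0, q1, q3}.
Read 'y': q0→{q1, q3}, q1→{q3}, q3→{q2}; now {q1, q2, q3}.
Read 'y': q1→{q3}, q2→{q3}, q3→{q2}; now {q2, q3}.
Read 'x': q2→{q3}, q3→{q0, q1}; now {q0, q1, q3}.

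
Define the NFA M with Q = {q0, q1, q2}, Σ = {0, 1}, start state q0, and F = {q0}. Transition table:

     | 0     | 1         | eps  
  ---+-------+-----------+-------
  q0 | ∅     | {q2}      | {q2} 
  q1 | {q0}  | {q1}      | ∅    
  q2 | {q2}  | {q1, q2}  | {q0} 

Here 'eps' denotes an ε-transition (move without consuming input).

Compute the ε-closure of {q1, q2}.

Begin with {q1, q2}.
ε-move q2 → q0; add q0.

{q0, q1, q2}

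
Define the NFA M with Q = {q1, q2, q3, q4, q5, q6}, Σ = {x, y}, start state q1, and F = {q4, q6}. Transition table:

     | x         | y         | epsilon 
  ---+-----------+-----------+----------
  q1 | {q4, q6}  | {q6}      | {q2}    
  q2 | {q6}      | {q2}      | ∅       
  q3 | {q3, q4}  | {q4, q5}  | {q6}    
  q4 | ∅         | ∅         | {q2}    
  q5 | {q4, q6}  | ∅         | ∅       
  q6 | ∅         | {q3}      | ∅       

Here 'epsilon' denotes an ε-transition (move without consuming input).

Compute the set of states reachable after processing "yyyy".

Start: ε-closure({q1}) = {q1, q2}.
Read 'y': q1→{q6}, q2→{q2}; now {q2, q6}.
Read 'y': q2→{q2}, q6→{q3}; union {q2, q3}; ε-closure = {q2, q3, q6}.
Read 'y': q2→{q2}, q3→{q4, q5}, q6→{q3}; union {q2, q3, q4, q5}; ε-closure = {q2, q3, q4, q5, q6}.
Read 'y': q2→{q2}, q3→{q4, q5}, q4→∅, q5→∅, q6→{q3}; union {q2, q3, q4, q5}; ε-closure = {q2, q3, q4, q5, q6}.

{q2, q3, q4, q5, q6}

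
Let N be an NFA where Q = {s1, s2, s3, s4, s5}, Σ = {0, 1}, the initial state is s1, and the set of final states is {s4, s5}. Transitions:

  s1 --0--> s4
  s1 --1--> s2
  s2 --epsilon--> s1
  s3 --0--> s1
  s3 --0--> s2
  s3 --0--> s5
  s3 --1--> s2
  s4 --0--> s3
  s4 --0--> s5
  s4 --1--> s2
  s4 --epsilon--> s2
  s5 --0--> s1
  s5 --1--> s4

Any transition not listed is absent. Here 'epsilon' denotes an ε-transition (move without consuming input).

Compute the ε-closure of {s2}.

{s1, s2}

Begin with {s2}.
ε-move s2 → s1; add s1.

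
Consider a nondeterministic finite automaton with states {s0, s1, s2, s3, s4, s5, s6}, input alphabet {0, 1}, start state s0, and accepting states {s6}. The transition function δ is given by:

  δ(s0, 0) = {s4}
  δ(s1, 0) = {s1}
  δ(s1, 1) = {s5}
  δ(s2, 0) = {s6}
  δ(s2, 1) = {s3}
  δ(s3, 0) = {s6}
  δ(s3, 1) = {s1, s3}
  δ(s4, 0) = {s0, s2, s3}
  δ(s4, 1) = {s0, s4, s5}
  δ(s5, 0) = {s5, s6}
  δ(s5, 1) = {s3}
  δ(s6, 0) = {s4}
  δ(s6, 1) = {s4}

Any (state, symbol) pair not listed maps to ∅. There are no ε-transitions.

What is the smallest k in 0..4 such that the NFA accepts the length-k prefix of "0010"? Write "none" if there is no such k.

Start in {s0}.
Read '0': s0→{s4}; now {s4}.
Read '0': s4→{s0, s2, s3}; now {s0, s2, s3}.
Read '1': s0→∅, s2→{s3}, s3→{s1, s3}; now {s1, s3}.
Read '0': s1→{s1}, s3→{s6}; now {s1, s6}.
None of the earlier sets intersect F, but {s1, s6} does.

4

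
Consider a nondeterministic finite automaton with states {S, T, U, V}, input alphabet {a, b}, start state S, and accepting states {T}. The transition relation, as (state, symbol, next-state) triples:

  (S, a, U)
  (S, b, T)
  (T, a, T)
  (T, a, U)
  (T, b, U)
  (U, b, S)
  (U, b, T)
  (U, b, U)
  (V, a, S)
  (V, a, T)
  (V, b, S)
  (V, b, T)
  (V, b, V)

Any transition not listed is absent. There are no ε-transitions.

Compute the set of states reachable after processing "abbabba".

Start in {S}.
Read 'a': S→{U}; now {U}.
Read 'b': U→{S, T, U}; now {S, T, U}.
Read 'b': S→{T}, T→{U}, U→{S, T, U}; now {S, T, U}.
Read 'a': S→{U}, T→{T, U}, U→∅; now {T, U}.
Read 'b': T→{U}, U→{S, T, U}; now {S, T, U}.
Read 'b': S→{T}, T→{U}, U→{S, T, U}; now {S, T, U}.
Read 'a': S→{U}, T→{T, U}, U→∅; now {T, U}.

{T, U}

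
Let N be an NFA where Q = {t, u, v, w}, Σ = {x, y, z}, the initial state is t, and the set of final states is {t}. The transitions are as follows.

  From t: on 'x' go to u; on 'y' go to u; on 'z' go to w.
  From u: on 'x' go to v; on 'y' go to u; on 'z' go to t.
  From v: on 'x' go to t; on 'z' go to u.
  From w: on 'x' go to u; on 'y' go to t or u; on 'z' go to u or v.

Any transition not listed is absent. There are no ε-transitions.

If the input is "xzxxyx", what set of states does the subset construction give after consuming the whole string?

∅

Start in {t}.
Read 'x': {t} → {u}.
Read 'z': {u} → {t}.
Read 'x': {t} → {u}.
Read 'x': {u} → {v}.
Read 'y': {v} → ∅.
The set is empty and remains empty for the remaining 1 symbol.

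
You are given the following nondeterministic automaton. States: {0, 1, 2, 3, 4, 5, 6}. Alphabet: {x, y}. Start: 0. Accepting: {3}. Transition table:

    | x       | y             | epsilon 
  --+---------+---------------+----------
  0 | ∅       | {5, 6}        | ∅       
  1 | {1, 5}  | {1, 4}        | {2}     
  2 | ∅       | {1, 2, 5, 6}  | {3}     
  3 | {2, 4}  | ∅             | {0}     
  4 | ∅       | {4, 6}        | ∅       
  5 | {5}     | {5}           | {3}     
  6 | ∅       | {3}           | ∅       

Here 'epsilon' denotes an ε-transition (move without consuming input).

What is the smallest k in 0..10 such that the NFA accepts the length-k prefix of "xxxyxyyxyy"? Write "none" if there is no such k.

none

Start in {0}.
Read 'x': 0→∅; now ∅.
The set is empty and remains empty for the remaining 9 symbols.
No reachable set along the way intersects F.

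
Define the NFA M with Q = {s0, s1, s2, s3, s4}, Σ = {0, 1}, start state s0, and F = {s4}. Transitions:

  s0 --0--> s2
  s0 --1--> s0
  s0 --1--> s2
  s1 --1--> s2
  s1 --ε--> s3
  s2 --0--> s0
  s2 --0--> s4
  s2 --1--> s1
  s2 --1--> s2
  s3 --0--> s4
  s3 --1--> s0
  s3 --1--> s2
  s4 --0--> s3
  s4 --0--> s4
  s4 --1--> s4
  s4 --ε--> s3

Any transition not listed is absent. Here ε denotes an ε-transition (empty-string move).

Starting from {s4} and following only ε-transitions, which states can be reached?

{s3, s4}

Begin with {s4}.
ε-move s4 → s3; add s3.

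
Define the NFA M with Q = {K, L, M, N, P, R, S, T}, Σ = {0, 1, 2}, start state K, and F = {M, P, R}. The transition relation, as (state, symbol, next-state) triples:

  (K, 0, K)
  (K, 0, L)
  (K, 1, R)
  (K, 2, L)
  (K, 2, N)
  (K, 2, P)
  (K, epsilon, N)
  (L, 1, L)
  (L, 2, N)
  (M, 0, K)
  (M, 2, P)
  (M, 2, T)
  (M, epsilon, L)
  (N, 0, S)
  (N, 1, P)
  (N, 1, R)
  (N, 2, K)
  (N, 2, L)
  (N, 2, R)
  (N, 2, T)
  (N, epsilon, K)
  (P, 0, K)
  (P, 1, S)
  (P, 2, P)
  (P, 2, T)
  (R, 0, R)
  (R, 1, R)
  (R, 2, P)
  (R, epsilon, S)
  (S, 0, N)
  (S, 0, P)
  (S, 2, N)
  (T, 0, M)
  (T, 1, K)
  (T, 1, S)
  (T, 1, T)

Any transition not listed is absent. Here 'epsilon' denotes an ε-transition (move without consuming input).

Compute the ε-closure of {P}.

{P}

Begin with {P}.
No ε-moves leave this set, so the closure equals the set itself.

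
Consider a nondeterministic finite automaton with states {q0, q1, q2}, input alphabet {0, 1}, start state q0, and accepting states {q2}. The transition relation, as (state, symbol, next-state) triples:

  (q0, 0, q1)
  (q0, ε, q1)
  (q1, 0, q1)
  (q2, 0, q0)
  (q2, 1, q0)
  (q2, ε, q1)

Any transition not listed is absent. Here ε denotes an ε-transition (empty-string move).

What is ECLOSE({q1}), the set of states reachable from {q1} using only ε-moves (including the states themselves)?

{q1}

Begin with {q1}.
No ε-moves leave this set, so the closure equals the set itself.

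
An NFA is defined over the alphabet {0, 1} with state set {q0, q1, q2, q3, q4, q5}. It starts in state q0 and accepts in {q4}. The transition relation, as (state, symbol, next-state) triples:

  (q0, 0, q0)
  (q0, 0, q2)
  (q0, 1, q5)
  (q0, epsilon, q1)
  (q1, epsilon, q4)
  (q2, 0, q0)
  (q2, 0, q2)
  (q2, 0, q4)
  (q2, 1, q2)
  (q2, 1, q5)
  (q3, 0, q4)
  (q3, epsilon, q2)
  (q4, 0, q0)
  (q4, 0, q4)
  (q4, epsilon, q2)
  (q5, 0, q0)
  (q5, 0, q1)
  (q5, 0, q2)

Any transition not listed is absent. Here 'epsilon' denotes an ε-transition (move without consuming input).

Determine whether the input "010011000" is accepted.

Yes

Start: ε-closure({q0}) = {q0, q1, q2, q4}.
Read '0': q0→{q0, q2}, q1→∅, q2→{q0, q2, q4}, q4→{q0, q4}; union {q0, q2, q4}; ε-closure = {q0, q1, q2, q4}.
Read '1': q0→{q5}, q1→∅, q2→{q2, q5}, q4→∅; now {q2, q5}.
Read '0': q2→{q0, q2, q4}, q5→{q0, q1, q2}; now {q0, q1, q2, q4}.
Read '0': q0→{q0, q2}, q1→∅, q2→{q0, q2, q4}, q4→{q0, q4}; union {q0, q2, q4}; ε-closure = {q0, q1, q2, q4}.
Read '1': q0→{q5}, q1→∅, q2→{q2, q5}, q4→∅; now {q2, q5}.
Read '1': q2→{q2, q5}, q5→∅; now {q2, q5}.
Read '0': q2→{q0, q2, q4}, q5→{q0, q1, q2}; now {q0, q1, q2, q4}.
Read '0': q0→{q0, q2}, q1→∅, q2→{q0, q2, q4}, q4→{q0, q4}; union {q0, q2, q4}; ε-closure = {q0, q1, q2, q4}.
Read '0': q0→{q0, q2}, q1→∅, q2→{q0, q2, q4}, q4→{q0, q4}; union {q0, q2, q4}; ε-closure = {q0, q1, q2, q4}.
The final set {q0, q1, q2, q4} contains the accepting state q4.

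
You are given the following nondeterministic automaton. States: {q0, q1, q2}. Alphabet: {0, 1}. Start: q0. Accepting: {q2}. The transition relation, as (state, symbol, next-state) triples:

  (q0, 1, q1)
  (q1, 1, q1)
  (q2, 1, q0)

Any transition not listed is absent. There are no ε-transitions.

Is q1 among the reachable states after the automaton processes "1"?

Yes

Start in {q0}.
Read '1': {q0} → {q1}.
State q1 is in {q1}.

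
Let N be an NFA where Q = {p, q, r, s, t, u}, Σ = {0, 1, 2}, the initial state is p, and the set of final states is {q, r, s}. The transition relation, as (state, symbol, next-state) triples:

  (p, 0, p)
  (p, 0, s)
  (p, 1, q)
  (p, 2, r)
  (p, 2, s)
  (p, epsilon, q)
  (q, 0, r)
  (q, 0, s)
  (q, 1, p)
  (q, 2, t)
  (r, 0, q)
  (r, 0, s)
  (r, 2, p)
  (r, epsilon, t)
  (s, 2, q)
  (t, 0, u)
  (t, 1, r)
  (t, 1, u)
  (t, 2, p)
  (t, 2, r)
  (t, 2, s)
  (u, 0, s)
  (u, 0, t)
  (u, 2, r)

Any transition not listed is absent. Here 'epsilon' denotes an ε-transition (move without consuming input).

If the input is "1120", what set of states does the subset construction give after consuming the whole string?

{q, s, u}

Start: ε-closure({p}) = {p, q}.
Read '1': {p, q} → {p, q}.
Read '1': {p, q} → {p, q}.
Read '2': {p, q} → {r, s, t}.
Read '0': {r, s, t} → {q, s, u}.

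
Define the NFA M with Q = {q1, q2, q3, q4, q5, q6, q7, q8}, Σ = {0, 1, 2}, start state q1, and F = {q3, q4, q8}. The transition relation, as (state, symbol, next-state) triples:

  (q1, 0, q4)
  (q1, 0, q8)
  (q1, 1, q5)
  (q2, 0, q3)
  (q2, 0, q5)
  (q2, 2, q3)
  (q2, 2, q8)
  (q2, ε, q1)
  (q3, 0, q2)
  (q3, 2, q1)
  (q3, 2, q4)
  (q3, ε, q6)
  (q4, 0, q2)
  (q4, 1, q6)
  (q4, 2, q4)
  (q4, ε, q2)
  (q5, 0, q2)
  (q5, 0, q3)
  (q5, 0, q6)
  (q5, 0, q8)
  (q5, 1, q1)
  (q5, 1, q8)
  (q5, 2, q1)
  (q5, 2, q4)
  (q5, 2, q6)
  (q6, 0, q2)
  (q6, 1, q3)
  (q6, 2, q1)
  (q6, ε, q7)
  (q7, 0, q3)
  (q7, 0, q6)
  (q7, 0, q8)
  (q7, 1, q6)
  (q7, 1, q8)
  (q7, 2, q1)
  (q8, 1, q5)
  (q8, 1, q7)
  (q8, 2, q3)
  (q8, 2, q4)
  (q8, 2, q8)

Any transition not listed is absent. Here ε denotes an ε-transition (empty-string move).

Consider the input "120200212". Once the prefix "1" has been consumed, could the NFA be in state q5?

Start in {q1}.
Read '1': {q1} → {q5}.
State q5 is in {q5}.

Yes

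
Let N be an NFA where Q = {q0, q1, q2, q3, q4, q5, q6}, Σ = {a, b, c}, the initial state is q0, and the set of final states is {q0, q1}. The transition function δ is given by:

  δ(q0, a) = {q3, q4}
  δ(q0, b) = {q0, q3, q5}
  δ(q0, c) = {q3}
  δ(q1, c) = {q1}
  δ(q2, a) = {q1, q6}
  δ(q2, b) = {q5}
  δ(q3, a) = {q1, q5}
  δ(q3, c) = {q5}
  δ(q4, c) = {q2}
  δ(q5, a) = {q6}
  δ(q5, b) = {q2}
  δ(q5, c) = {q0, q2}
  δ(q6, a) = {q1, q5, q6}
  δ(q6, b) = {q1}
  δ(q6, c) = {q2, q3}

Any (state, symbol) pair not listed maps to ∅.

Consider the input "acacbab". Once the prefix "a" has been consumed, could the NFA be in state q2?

No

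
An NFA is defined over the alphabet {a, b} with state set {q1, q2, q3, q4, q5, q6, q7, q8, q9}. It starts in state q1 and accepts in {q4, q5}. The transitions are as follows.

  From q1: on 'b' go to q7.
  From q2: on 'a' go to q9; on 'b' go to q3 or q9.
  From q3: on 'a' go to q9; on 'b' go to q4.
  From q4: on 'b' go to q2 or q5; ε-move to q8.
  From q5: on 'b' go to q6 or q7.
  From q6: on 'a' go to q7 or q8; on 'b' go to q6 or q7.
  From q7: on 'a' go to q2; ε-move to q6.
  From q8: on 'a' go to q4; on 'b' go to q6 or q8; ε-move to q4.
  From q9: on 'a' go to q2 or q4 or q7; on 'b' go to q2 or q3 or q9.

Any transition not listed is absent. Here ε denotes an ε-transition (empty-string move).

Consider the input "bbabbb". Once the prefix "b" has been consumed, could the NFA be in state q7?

Yes

Start in {q1}.
Read 'b': {q1} → {q6, q7}.
State q7 is in {q6, q7}.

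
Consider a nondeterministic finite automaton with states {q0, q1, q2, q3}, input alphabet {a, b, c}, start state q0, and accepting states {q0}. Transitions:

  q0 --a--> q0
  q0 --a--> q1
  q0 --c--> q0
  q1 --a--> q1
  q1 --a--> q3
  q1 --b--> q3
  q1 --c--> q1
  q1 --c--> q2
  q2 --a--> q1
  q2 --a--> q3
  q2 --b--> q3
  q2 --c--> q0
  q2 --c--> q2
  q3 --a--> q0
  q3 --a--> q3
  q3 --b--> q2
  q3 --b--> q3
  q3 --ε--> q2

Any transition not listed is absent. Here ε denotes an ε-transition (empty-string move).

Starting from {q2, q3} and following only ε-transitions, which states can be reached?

{q2, q3}

Begin with {q2, q3}.
No ε-moves leave this set, so the closure equals the set itself.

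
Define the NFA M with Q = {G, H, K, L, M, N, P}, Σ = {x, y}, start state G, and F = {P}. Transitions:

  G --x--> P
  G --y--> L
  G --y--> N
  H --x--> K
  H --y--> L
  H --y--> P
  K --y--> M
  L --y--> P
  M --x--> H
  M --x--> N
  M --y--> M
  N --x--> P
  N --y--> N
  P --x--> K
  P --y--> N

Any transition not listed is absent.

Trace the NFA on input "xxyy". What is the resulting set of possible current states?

{M}

Start in {G}.
Read 'x': {G} → {P}.
Read 'x': {P} → {K}.
Read 'y': {K} → {M}.
Read 'y': {M} → {M}.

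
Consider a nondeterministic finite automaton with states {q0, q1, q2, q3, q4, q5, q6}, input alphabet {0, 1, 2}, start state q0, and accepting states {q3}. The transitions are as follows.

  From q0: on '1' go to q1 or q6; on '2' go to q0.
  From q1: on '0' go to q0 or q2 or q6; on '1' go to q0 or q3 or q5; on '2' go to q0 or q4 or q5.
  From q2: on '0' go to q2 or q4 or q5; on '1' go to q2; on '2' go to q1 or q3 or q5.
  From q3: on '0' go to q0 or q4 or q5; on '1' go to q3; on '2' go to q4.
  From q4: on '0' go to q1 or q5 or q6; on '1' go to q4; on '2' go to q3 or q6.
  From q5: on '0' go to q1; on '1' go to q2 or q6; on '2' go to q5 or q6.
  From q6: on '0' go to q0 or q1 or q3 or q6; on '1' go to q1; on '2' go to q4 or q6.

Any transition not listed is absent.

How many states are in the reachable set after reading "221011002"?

6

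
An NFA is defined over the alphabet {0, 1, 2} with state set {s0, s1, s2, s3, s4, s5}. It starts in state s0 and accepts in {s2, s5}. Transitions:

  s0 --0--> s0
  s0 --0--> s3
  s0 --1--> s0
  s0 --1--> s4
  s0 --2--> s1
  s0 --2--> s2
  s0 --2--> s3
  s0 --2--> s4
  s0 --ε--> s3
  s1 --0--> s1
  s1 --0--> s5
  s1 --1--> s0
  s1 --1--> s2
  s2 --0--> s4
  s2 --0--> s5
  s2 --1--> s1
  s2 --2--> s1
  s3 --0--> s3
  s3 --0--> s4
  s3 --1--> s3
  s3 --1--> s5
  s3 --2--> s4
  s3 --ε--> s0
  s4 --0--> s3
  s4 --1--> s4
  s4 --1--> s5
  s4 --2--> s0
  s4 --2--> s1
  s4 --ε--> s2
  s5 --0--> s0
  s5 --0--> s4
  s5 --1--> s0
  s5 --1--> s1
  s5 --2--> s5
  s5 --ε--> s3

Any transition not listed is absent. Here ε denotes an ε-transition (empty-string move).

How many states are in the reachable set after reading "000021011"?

6

Start: ε-closure({s0}) = {s0, s3}.
Read '0': s0→{s0, s3}, s3→{s3, s4}; union {s0, s3, s4}; ε-closure = {s0, s2, s3, s4}.
Read '0': s0→{s0, s3}, s2→{s4, s5}, s3→{s3, s4}, s4→{s3}; union {s0, s3, s4, s5}; ε-closure = {s0, s2, s3, s4, s5}.
Read '0': s0→{s0, s3}, s2→{s4, s5}, s3→{s3, s4}, s4→{s3}, s5→{s0, s4}; union {s0, s3, s4, s5}; ε-closure = {s0, s2, s3, s4, s5}.
Read '0': s0→{s0, s3}, s2→{s4, s5}, s3→{s3, s4}, s4→{s3}, s5→{s0, s4}; union {s0, s3, s4, s5}; ε-closure = {s0, s2, s3, s4, s5}.
Read '2': s0→{s1, s2, s3, s4}, s2→{s1}, s3→{s4}, s4→{s0, s1}, s5→{s5}; now {s0, s1, s2, s3, s4, s5}.
Read '1': s0→{s0, s4}, s1→{s0, s2}, s2→{s1}, s3→{s3, s5}, s4→{s4, s5}, s5→{s0, s1}; now {s0, s1, s2, s3, s4, s5}.
Read '0': s0→{s0, s3}, s1→{s1, s5}, s2→{s4, s5}, s3→{s3, s4}, s4→{s3}, s5→{s0, s4}; union {s0, s1, s3, s4, s5}; ε-closure = {s0, s1, s2, s3, s4, s5}.
Read '1': s0→{s0, s4}, s1→{s0, s2}, s2→{s1}, s3→{s3, s5}, s4→{s4, s5}, s5→{s0, s1}; now {s0, s1, s2, s3, s4, s5}.
Read '1': s0→{s0, s4}, s1→{s0, s2}, s2→{s1}, s3→{s3, s5}, s4→{s4, s5}, s5→{s0, s1}; now {s0, s1, s2, s3, s4, s5}.
That set has 6 states.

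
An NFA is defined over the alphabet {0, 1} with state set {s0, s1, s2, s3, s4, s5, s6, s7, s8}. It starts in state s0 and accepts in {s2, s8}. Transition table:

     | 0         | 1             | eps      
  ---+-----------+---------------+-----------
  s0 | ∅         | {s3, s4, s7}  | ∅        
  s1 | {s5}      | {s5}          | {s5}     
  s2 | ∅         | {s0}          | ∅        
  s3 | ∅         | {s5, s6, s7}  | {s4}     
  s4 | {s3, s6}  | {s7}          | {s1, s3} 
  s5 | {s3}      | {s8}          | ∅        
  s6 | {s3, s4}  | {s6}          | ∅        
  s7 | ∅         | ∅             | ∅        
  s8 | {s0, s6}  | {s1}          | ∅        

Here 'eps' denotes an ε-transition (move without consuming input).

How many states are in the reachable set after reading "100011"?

4

Start in {s0}.
Read '1': s0→{s3, s4, s7}; union {s3, s4, s7}; ε-closure = {s1, s3, s4, s5, s7}.
Read '0': s1→{s5}, s3→∅, s4→{s3, s6}, s5→{s3}, s7→∅; union {s3, s5, s6}; ε-closure = {s1, s3, s4, s5, s6}.
Read '0': s1→{s5}, s3→∅, s4→{s3, s6}, s5→{s3}, s6→{s3, s4}; union {s3, s4, s5, s6}; ε-closure = {s1, s3, s4, s5, s6}.
Read '0': s1→{s5}, s3→∅, s4→{s3, s6}, s5→{s3}, s6→{s3, s4}; union {s3, s4, s5, s6}; ε-closure = {s1, s3, s4, s5, s6}.
Read '1': s1→{s5}, s3→{s5, s6, s7}, s4→{s7}, s5→{s8}, s6→{s6}; now {s5, s6, s7, s8}.
Read '1': s5→{s8}, s6→{s6}, s7→∅, s8→{s1}; union {s1, s6, s8}; ε-closure = {s1, s5, s6, s8}.
That set has 4 states.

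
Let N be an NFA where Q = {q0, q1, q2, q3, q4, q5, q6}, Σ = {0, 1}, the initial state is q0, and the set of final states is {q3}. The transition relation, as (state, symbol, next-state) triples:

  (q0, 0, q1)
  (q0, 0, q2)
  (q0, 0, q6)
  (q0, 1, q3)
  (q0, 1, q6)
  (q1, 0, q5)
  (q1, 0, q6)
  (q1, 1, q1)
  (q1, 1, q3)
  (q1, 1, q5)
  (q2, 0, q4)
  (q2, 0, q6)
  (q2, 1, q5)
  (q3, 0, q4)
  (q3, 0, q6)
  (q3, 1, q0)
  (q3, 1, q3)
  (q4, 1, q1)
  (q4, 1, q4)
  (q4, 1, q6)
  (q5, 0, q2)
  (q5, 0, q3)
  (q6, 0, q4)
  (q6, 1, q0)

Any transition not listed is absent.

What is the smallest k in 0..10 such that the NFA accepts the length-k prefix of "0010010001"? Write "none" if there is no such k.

Start in {q0}.
Read '0': q0→{q1, q2, q6}; now {q1, q2, q6}.
Read '0': q1→{q5, q6}, q2→{q4, q6}, q6→{q4}; now {q4, q5, q6}.
Read '1': q4→{q1, q4, q6}, q5→∅, q6→{q0}; now {q0, q1, q4, q6}.
Read '0': q0→{q1, q2, q6}, q1→{q5, q6}, q4→∅, q6→{q4}; now {q1, q2, q4, q5, q6}.
Read '0': q1→{q5, q6}, q2→{q4, q6}, q4→∅, q5→{q2, q3}, q6→{q4}; now {q2, q3, q4, q5, q6}.
None of the earlier sets intersect F, but {q2, q3, q4, q5, q6} does.

5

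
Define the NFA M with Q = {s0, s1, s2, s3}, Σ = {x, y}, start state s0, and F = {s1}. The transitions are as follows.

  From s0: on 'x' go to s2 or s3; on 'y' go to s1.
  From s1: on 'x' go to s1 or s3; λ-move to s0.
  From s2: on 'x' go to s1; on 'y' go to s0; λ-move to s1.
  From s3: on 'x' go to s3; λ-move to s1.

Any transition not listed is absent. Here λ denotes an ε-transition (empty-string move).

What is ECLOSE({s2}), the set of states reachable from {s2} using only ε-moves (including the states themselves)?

Begin with {s2}.
ε-move s2 → s1; add s1.
ε-move s1 → s0; add s0.

{s0, s1, s2}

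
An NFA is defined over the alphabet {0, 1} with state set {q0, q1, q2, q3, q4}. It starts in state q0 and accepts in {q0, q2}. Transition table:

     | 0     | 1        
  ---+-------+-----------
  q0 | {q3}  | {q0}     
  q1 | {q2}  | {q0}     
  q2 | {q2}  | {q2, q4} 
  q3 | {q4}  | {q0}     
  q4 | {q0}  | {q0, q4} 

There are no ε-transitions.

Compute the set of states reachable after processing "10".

Start in {q0}.
Read '1': {q0} → {q0}.
Read '0': {q0} → {q3}.

{q3}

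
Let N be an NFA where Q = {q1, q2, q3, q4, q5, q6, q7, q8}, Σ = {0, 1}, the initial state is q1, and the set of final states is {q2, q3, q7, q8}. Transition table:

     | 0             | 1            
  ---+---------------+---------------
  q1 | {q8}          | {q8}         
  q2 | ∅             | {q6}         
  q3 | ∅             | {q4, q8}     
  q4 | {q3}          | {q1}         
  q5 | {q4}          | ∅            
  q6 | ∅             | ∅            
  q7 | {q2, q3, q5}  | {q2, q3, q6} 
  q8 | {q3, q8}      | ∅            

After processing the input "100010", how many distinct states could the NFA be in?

2

Start in {q1}.
Read '1': q1→{q8}; now {q8}.
Read '0': q8→{q3, q8}; now {q3, q8}.
Read '0': q3→∅, q8→{q3, q8}; now {q3, q8}.
Read '0': q3→∅, q8→{q3, q8}; now {q3, q8}.
Read '1': q3→{q4, q8}, q8→∅; now {q4, q8}.
Read '0': q4→{q3}, q8→{q3, q8}; now {q3, q8}.
That set has 2 states.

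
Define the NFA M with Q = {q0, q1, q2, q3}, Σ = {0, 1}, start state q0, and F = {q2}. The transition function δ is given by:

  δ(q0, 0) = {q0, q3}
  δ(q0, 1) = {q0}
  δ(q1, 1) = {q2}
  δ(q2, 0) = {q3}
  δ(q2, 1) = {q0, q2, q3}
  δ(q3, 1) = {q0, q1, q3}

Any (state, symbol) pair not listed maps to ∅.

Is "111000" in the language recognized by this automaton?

No

Start in {q0}.
Read '1': {q0} → {q0}.
Read '1': {q0} → {q0}.
Read '1': {q0} → {q0}.
Read '0': {q0} → {q0, q3}.
Read '0': {q0, q3} → {q0, q3}.
Read '0': {q0, q3} → {q0, q3}.
The final set {q0, q3} contains no accepting state.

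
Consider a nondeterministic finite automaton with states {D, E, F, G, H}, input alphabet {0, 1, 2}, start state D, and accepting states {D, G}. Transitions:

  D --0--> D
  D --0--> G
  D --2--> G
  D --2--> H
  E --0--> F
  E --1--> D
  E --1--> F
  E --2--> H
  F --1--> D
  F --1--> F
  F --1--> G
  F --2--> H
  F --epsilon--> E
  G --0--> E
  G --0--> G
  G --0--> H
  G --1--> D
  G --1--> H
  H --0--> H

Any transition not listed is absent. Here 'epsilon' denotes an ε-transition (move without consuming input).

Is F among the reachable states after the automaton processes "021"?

Start in {D}.
Read '0': {D} → {D, G}.
Read '2': {D, G} → {G, H}.
Read '1': {G, H} → {D, H}.
State F is not in {D, H}.

No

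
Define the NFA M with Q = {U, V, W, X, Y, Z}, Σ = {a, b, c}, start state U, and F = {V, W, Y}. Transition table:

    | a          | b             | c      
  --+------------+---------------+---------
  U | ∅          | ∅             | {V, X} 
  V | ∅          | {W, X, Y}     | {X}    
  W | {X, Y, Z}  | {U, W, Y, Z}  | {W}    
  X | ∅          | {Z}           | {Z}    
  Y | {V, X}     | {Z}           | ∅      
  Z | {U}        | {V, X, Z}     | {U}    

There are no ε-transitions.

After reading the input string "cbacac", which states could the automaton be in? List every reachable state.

{V, X}

Start in {U}.
Read 'c': U→{V, X}; now {V, X}.
Read 'b': V→{W, X, Y}, X→{Z}; now {W, X, Y, Z}.
Read 'a': W→{X, Y, Z}, X→∅, Y→{V, X}, Z→{U}; now {U, V, X, Y, Z}.
Read 'c': U→{V, X}, V→{X}, X→{Z}, Y→∅, Z→{U}; now {U, V, X, Z}.
Read 'a': U→∅, V→∅, X→∅, Z→{U}; now {U}.
Read 'c': U→{V, X}; now {V, X}.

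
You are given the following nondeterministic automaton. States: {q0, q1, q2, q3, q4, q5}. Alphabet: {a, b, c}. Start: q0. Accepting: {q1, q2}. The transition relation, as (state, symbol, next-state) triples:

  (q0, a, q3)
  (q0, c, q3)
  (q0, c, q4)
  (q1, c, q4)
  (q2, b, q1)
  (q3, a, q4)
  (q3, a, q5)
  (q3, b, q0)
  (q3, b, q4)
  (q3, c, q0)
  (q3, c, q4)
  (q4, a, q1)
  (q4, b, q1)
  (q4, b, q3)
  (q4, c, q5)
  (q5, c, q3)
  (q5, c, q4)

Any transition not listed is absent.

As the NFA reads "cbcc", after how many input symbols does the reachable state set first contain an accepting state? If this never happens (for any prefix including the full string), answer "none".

2

Start in {q0}.
Read 'c': {q0} → {q3, q4}.
Read 'b': {q3, q4} → {q0, q1, q3, q4}.
None of the earlier sets intersect F, but {q0, q1, q3, q4} does.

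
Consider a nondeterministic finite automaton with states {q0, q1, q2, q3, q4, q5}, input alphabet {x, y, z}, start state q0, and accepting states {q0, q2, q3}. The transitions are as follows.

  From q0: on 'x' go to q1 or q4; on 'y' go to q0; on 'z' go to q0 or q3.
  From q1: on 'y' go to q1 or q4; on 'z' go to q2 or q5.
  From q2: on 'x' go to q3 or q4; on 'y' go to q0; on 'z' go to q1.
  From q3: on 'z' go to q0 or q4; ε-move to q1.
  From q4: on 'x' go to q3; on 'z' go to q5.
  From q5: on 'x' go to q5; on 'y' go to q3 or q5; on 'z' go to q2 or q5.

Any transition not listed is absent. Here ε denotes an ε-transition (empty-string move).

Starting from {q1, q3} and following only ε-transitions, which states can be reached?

Begin with {q1, q3}.
No ε-moves leave this set, so the closure equals the set itself.

{q1, q3}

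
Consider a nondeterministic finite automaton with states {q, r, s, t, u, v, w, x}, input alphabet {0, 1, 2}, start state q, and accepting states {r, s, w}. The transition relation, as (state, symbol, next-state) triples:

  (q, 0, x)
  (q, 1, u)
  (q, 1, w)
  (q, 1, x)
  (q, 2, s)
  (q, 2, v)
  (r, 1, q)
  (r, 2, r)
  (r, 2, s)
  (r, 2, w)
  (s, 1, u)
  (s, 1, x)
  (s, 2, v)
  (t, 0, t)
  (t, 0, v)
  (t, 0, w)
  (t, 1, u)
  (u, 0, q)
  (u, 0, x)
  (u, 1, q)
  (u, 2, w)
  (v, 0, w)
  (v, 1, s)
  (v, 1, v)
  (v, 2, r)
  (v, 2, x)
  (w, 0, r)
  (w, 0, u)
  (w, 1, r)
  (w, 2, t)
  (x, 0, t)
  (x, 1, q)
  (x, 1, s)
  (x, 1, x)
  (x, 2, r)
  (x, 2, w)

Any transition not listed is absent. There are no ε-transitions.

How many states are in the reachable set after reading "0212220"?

Start in {q}.
Read '0': q→{x}; now {x}.
Read '2': x→{r, w}; now {r, w}.
Read '1': r→{q}, w→{r}; now {q, r}.
Read '2': q→{s, v}, r→{r, s, w}; now {r, s, v, w}.
Read '2': r→{r, s, w}, s→{v}, v→{r, x}, w→{t}; now {r, s, t, v, w, x}.
Read '2': r→{r, s, w}, s→{v}, t→∅, v→{r, x}, w→{t}, x→{r, w}; now {r, s, t, v, w, x}.
Read '0': r→∅, s→∅, t→{t, v, w}, v→{w}, w→{r, u}, x→{t}; now {r, t, u, v, w}.
That set has 5 states.

5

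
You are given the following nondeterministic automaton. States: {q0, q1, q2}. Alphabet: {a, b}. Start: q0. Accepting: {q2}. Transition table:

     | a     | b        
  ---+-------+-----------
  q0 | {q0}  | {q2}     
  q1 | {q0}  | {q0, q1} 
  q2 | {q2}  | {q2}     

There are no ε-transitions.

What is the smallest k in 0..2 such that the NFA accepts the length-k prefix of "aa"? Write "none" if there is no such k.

Start in {q0}.
Read 'a': q0→{q0}; now {q0}.
Read 'a': q0→{q0}; now {q0}.
No reachable set along the way intersects F.

none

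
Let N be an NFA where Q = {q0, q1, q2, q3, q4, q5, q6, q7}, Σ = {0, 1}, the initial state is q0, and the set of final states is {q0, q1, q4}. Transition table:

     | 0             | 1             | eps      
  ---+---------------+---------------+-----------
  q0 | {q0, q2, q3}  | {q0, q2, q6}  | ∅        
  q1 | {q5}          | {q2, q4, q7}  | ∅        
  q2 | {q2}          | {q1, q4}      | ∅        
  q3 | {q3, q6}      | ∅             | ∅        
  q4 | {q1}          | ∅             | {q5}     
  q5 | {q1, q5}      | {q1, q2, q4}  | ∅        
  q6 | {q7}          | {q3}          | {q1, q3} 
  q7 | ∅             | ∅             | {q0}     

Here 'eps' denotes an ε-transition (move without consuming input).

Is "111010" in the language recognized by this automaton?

Yes

Start in {q0}.
Read '1': {q0} → {q0, q1, q2, q3, q6}.
Read '1': {q0, q1, q2, q3, q6} → {q0, q1, q2, q3, q4, q5, q6, q7}.
Read '1': {q0, q1, q2, q3, q4, q5, q6, q7} → {q0, q1, q2, q3, q4, q5, q6, q7}.
Read '0': {q0, q1, q2, q3, q4, q5, q6, q7} → {q0, q1, q2, q3, q5, q6, q7}.
Read '1': {q0, q1, q2, q3, q5, q6, q7} → {q0, q1, q2, q3, q4, q5, q6, q7}.
Read '0': {q0, q1, q2, q3, q4, q5, q6, q7} → {q0, q1, q2, q3, q5, q6, q7}.
The final set {q0, q1, q2, q3, q5, q6, q7} contains the accepting states q0, q1.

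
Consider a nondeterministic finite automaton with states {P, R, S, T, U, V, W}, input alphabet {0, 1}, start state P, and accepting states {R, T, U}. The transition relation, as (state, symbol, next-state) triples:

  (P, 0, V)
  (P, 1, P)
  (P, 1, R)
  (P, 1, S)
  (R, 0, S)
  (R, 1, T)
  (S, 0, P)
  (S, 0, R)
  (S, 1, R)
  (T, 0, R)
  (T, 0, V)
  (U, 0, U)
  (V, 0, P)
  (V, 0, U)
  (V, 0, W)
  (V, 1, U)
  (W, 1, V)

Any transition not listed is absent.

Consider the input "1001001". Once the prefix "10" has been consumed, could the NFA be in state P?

Yes

Start in {P}.
Read '1': P→{P, R, S}; now {P, R, S}.
Read '0': P→{V}, R→{S}, S→{P, R}; now {P, R, S, V}.
State P is in {P, R, S, V}.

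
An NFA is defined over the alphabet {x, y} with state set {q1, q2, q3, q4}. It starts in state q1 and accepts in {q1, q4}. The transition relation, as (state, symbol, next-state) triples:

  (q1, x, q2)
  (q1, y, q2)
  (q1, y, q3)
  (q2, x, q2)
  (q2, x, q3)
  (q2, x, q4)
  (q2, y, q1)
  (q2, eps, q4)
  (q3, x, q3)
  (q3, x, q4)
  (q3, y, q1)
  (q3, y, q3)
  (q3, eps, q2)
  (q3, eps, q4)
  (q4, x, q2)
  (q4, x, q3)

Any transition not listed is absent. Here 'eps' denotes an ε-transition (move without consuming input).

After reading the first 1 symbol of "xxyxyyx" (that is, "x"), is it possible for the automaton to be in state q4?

Start in {q1}.
Read 'x': q1→{q2}; union {q2}; ε-closure = {q2, q4}.
State q4 is in {q2, q4}.

Yes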